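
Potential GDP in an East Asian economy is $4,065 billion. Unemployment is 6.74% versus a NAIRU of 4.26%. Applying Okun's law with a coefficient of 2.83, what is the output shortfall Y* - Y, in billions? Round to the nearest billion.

Output gap = -2.83 × (6.74 - 4.26) = -2.83 × 2.48 = -7.0184%.
Actual GDP ≈ 4065 × 0.929816 ≈ 3780 billion, so the shortfall is 4065 - 3780 = 285 billion.

$285 billion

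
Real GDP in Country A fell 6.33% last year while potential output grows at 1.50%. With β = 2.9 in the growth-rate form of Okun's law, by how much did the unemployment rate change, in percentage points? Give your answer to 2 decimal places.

2.70 percentage points

Growth-rate Okun's law: g_Y = g_Y* - β × Δu, so Δu = (g_Y* - g_Y)/β.
Δu = (1.5 + 6.33)/2.9 = 7.83/2.9 = 2.70 percentage points.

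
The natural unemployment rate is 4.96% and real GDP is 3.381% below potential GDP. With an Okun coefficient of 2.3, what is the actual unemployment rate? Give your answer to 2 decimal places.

6.43%

From Okun's law, u - u* = -(output gap)/β = -(-3.381)/2.3 = 1.47 points.
So u = 4.96 + 1.47 = 6.43%.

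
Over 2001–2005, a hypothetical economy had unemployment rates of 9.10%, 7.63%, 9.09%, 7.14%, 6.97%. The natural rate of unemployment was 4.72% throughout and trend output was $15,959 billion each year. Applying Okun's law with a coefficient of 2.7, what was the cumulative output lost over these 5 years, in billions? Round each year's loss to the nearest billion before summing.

$7,037 billion

Year 2001: gap = -2.7 × (9.1 - 4.72) = -11.826%, loss ≈ 15959 × 11.826/100 ≈ 1887.
Year 2002: gap = -2.7 × (7.63 - 4.72) = -7.857%, loss ≈ 15959 × 7.857/100 ≈ 1254.
Year 2003: gap = -2.7 × (9.09 - 4.72) = -11.799%, loss ≈ 15959 × 11.799/100 ≈ 1883.
Year 2004: gap = -2.7 × (7.14 - 4.72) = -6.534%, loss ≈ 15959 × 6.534/100 ≈ 1043.
Year 2005: gap = -2.7 × (6.97 - 4.72) = -6.075%, loss ≈ 15959 × 6.075/100 ≈ 970.
Total lost output = 1887 + 1254 + 1883 + 1043 + 970 = 7037 billion.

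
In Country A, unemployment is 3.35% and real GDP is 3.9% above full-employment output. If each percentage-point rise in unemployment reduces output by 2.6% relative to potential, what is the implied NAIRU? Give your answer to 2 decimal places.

4.85%

From Okun's law, u - u* = -(output gap)/β = -(3.9)/2.6 = -1.5 points.
So u* = 3.35 + 1.5 = 4.85%.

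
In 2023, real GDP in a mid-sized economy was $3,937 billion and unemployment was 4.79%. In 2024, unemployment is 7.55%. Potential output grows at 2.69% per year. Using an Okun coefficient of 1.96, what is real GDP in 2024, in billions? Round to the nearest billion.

Δu = 7.55 - 4.79 = 2.76 points.
Okun's law (growth form): g_Y = g_Y* - β × Δu = 2.69 - 1.96 × (2.76) = 2.69 - 5.4096 = -2.7196%.
Real GDP in the next year = 3937 × (1 - 2.7196/100) = 3937 × 0.972804 ≈ 3830 billion.

$3,830 billion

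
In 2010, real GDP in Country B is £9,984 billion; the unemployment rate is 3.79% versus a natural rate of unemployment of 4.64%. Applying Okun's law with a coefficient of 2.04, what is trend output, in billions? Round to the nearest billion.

£9,814 billion

Unemployment gap = 3.79 - 4.64 = -0.85 points, so output gap = -2.04 × (-0.85) = 1.734%.
Since Y = Y* × (1 + gap/100), Y* = 9984/1.01734 ≈ 9814 billion.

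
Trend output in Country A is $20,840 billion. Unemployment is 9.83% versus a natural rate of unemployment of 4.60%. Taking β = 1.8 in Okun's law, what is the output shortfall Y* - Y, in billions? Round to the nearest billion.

$1,962 billion

Output gap = -1.8 × (9.83 - 4.6) = -1.8 × 5.23 = -9.414%.
Actual GDP ≈ 20840 × 0.90586 ≈ 18878 billion, so the shortfall is 20840 - 18878 = 1962 billion.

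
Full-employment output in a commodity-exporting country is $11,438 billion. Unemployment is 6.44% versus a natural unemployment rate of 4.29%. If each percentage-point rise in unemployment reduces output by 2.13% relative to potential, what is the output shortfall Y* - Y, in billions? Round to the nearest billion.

$524 billion

Output gap = -2.13 × (6.44 - 4.29) = -2.13 × 2.15 = -4.5795%.
Actual GDP ≈ 11438 × 0.954205 ≈ 10914 billion, so the shortfall is 11438 - 10914 = 524 billion.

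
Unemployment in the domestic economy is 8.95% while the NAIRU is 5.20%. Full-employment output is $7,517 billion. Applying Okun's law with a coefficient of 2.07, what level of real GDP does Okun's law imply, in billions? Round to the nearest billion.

$6,933 billion

Unemployment gap = 8.95 - 5.2 = 3.75 points, so the output gap is -2.07 × 3.75 = -7.7625%.
Actual GDP = 7517 × (1 - 7.7625/100) = 7517 × 0.922375 ≈ 6933 billion.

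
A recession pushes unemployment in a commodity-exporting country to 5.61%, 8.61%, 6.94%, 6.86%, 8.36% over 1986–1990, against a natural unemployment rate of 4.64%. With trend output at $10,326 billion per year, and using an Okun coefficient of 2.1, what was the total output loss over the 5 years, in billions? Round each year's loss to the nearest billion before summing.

$2,858 billion

Year 1986: gap = -2.1 × (5.61 - 4.64) = -2.037%, loss ≈ 10326 × 2.037/100 ≈ 210.
Year 1987: gap = -2.1 × (8.61 - 4.64) = -8.337%, loss ≈ 10326 × 8.337/100 ≈ 861.
Year 1988: gap = -2.1 × (6.94 - 4.64) = -4.83%, loss ≈ 10326 × 4.83/100 ≈ 499.
Year 1989: gap = -2.1 × (6.86 - 4.64) = -4.662%, loss ≈ 10326 × 4.662/100 ≈ 481.
Year 1990: gap = -2.1 × (8.36 - 4.64) = -7.812%, loss ≈ 10326 × 7.812/100 ≈ 807.
Total lost output = 210 + 861 + 499 + 481 + 807 = 2858 billion.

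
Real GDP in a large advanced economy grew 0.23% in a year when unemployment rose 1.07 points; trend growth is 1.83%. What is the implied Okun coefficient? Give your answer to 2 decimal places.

Growth form: g_Y = g_Y* - β × Δu, so β = (g_Y* - g_Y)/Δu.
β = (1.83 - 0.23)/1.07 = 1.6/1.07 = 1.50.

β ≈ 1.50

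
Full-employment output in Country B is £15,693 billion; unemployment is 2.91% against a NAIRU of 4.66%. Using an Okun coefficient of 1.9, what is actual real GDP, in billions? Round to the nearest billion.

Unemployment gap = 2.91 - 4.66 = -1.75 points, so the output gap is -1.9 × (-1.75) = 3.325%.
Actual GDP = 15693 × (1 + 3.325/100) = 15693 × 1.03325 ≈ 16215 billion.

£16,215 billion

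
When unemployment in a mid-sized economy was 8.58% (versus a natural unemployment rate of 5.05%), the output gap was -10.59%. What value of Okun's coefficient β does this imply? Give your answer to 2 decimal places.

β ≈ 3.00

Okun's law: output gap = -β × (u - u*).
-10.59 = -β × (8.58 - 5.05) = -β × 3.53, so β = 10.59/3.53 = 3.00.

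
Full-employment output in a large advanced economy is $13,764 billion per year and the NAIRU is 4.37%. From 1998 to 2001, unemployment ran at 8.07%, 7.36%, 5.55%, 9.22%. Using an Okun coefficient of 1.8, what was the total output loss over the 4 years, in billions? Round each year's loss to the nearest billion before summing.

$3,152 billion

Year 1998: gap = -1.8 × (8.07 - 4.37) = -6.66%, loss ≈ 13764 × 6.66/100 ≈ 917.
Year 1999: gap = -1.8 × (7.36 - 4.37) = -5.382%, loss ≈ 13764 × 5.382/100 ≈ 741.
Year 2000: gap = -1.8 × (5.55 - 4.37) = -2.124%, loss ≈ 13764 × 2.124/100 ≈ 292.
Year 2001: gap = -1.8 × (9.22 - 4.37) = -8.73%, loss ≈ 13764 × 8.73/100 ≈ 1202.
Total lost output = 917 + 741 + 292 + 1202 = 3152 billion.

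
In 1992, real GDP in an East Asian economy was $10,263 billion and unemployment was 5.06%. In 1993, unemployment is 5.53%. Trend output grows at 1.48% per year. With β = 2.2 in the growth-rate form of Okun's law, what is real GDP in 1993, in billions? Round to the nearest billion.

$10,309 billion

Δu = 5.53 - 5.06 = 0.47 points.
Okun's law (growth form): g_Y = g_Y* - β × Δu = 1.48 - 2.2 × (0.47) = 1.48 - 1.034 = 0.446%.
Real GDP in the next year = 10263 × (1 + 0.446/100) = 10263 × 1.00446 ≈ 10309 billion.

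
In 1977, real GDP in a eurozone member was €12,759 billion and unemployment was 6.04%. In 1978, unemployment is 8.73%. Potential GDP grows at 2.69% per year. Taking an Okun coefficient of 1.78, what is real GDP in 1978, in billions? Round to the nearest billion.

Δu = 8.73 - 6.04 = 2.69 points.
Okun's law (growth form): g_Y = g_Y* - β × Δu = 2.69 - 1.78 × (2.69) = 2.69 - 4.7882 = -2.0982%.
Real GDP in the next year = 12759 × (1 - 2.0982/100) = 12759 × 0.979018 ≈ 12491 billion.

€12,491 billion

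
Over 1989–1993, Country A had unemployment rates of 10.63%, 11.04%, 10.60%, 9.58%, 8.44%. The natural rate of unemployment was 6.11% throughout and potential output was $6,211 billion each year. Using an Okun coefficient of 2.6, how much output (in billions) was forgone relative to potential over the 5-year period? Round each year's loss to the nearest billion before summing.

Year 1989: gap = -2.6 × (10.63 - 6.11) = -11.752%, loss ≈ 6211 × 11.752/100 ≈ 730.
Year 1990: gap = -2.6 × (11.04 - 6.11) = -12.818%, loss ≈ 6211 × 12.818/100 ≈ 796.
Year 1991: gap = -2.6 × (10.6 - 6.11) = -11.674%, loss ≈ 6211 × 11.674/100 ≈ 725.
Year 1992: gap = -2.6 × (9.58 - 6.11) = -9.022%, loss ≈ 6211 × 9.022/100 ≈ 560.
Year 1993: gap = -2.6 × (8.44 - 6.11) = -6.058%, loss ≈ 6211 × 6.058/100 ≈ 376.
Total lost output = 730 + 796 + 725 + 560 + 376 = 3187 billion.

$3,187 billion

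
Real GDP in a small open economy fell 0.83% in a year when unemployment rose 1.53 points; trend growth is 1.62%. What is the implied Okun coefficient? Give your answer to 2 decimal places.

Growth form: g_Y = g_Y* - β × Δu, so β = (g_Y* - g_Y)/Δu.
β = (1.62 + 0.83)/1.53 = 2.45/1.53 = 1.60.

β ≈ 1.60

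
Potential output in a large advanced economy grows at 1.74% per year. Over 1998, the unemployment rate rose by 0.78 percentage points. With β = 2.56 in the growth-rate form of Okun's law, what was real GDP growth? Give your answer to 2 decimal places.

Growth-rate Okun's law: g_Y = g_Y* - β × Δu.
g_Y = 1.74 - 2.56 × (0.78) = 1.74 - 1.9968 = -0.2568%, i.e. -0.26% to 2 d.p.

-0.26%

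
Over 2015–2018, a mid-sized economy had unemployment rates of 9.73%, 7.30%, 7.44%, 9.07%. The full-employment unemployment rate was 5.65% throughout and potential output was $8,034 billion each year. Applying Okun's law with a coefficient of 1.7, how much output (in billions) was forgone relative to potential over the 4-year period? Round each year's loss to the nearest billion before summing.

Year 2015: gap = -1.7 × (9.73 - 5.65) = -6.936%, loss ≈ 8034 × 6.936/100 ≈ 557.
Year 2016: gap = -1.7 × (7.3 - 5.65) = -2.805%, loss ≈ 8034 × 2.805/100 ≈ 225.
Year 2017: gap = -1.7 × (7.44 - 5.65) = -3.043%, loss ≈ 8034 × 3.043/100 ≈ 244.
Year 2018: gap = -1.7 × (9.07 - 5.65) = -5.814%, loss ≈ 8034 × 5.814/100 ≈ 467.
Total lost output = 557 + 225 + 244 + 467 = 1493 billion.

$1,493 billion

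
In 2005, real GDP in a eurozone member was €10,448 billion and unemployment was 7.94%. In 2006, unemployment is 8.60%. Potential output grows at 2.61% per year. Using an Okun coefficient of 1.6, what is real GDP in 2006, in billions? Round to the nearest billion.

€10,610 billion

Δu = 8.6 - 7.94 = 0.66 points.
Okun's law (growth form): g_Y = g_Y* - β × Δu = 2.61 - 1.6 × (0.66) = 2.61 - 1.056 = 1.554%.
Real GDP in the next year = 10448 × (1 + 1.554/100) = 10448 × 1.01554 ≈ 10610 billion.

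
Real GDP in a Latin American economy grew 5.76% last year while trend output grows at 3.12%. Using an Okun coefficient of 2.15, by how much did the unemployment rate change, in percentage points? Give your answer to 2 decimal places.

-1.23 percentage points

Growth-rate Okun's law: g_Y = g_Y* - β × Δu, so Δu = (g_Y* - g_Y)/β.
Δu = (3.12 - 5.76)/2.15 = -2.64/2.15 = -1.23 percentage points.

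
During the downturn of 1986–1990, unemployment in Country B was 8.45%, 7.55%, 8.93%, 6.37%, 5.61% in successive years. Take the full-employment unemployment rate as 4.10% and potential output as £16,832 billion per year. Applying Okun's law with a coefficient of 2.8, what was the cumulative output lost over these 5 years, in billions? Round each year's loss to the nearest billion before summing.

Year 1986: gap = -2.8 × (8.45 - 4.1) = -12.18%, loss ≈ 16832 × 12.18/100 ≈ 2050.
Year 1987: gap = -2.8 × (7.55 - 4.1) = -9.66%, loss ≈ 16832 × 9.66/100 ≈ 1626.
Year 1988: gap = -2.8 × (8.93 - 4.1) = -13.524%, loss ≈ 16832 × 13.524/100 ≈ 2276.
Year 1989: gap = -2.8 × (6.37 - 4.1) = -6.356%, loss ≈ 16832 × 6.356/100 ≈ 1070.
Year 1990: gap = -2.8 × (5.61 - 4.1) = -4.228%, loss ≈ 16832 × 4.228/100 ≈ 712.
Total lost output = 2050 + 1626 + 2276 + 1070 + 712 = 7734 billion.

£7,734 billion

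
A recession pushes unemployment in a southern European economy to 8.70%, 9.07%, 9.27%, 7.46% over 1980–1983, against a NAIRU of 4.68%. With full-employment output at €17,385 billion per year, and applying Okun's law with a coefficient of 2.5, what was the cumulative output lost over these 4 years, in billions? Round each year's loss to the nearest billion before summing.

€6,858 billion

Year 1980: gap = -2.5 × (8.7 - 4.68) = -10.05%, loss ≈ 17385 × 10.05/100 ≈ 1747.
Year 1981: gap = -2.5 × (9.07 - 4.68) = -10.975%, loss ≈ 17385 × 10.975/100 ≈ 1908.
Year 1982: gap = -2.5 × (9.27 - 4.68) = -11.475%, loss ≈ 17385 × 11.475/100 ≈ 1995.
Year 1983: gap = -2.5 × (7.46 - 4.68) = -6.95%, loss ≈ 17385 × 6.95/100 ≈ 1208.
Total lost output = 1747 + 1908 + 1995 + 1208 = 6858 billion.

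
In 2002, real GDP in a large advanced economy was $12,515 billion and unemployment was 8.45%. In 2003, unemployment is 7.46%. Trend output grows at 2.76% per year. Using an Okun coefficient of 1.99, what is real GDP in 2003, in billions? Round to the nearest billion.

Δu = 7.46 - 8.45 = -0.99 points.
Okun's law (growth form): g_Y = g_Y* - β × Δu = 2.76 - 1.99 × (-0.99) = 2.76 + 1.9701 = 4.7301%.
Real GDP in the next year = 12515 × (1 + 4.7301/100) = 12515 × 1.047301 ≈ 13107 billion.

$13,107 billion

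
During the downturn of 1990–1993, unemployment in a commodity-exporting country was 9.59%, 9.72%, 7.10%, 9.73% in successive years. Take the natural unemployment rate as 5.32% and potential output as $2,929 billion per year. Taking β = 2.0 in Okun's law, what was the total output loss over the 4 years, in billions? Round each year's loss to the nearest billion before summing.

Year 1990: gap = -2.0 × (9.59 - 5.32) = -8.54%, loss ≈ 2929 × 8.54/100 ≈ 250.
Year 1991: gap = -2.0 × (9.72 - 5.32) = -8.8%, loss ≈ 2929 × 8.8/100 ≈ 258.
Year 1992: gap = -2.0 × (7.1 - 5.32) = -3.56%, loss ≈ 2929 × 3.56/100 ≈ 104.
Year 1993: gap = -2.0 × (9.73 - 5.32) = -8.82%, loss ≈ 2929 × 8.82/100 ≈ 258.
Total lost output = 250 + 258 + 104 + 258 = 870 billion.

$870 billion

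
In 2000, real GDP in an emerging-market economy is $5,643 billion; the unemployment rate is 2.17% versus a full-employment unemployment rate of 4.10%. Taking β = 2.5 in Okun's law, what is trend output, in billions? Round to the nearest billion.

Unemployment gap = 2.17 - 4.1 = -1.93 points, so output gap = -2.5 × (-1.93) = 4.825%.
Since Y = Y* × (1 + gap/100), Y* = 5643/1.04825 ≈ 5383 billion.

$5,383 billion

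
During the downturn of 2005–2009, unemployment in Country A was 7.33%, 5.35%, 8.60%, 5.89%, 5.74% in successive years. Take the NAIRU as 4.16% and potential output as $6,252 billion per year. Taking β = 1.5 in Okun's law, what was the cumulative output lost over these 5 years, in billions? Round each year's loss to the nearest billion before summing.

$1,135 billion

Year 2005: gap = -1.5 × (7.33 - 4.16) = -4.755%, loss ≈ 6252 × 4.755/100 ≈ 297.
Year 2006: gap = -1.5 × (5.35 - 4.16) = -1.785%, loss ≈ 6252 × 1.785/100 ≈ 112.
Year 2007: gap = -1.5 × (8.6 - 4.16) = -6.66%, loss ≈ 6252 × 6.66/100 ≈ 416.
Year 2008: gap = -1.5 × (5.89 - 4.16) = -2.595%, loss ≈ 6252 × 2.595/100 ≈ 162.
Year 2009: gap = -1.5 × (5.74 - 4.16) = -2.37%, loss ≈ 6252 × 2.37/100 ≈ 148.
Total lost output = 297 + 112 + 416 + 162 + 148 = 1135 billion.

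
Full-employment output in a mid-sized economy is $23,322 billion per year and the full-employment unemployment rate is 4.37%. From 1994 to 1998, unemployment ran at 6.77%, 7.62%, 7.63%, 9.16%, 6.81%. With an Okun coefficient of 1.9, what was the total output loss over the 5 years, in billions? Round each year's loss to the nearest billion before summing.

$7,152 billion

Year 1994: gap = -1.9 × (6.77 - 4.37) = -4.56%, loss ≈ 23322 × 4.56/100 ≈ 1063.
Year 1995: gap = -1.9 × (7.62 - 4.37) = -6.175%, loss ≈ 23322 × 6.175/100 ≈ 1440.
Year 1996: gap = -1.9 × (7.63 - 4.37) = -6.194%, loss ≈ 23322 × 6.194/100 ≈ 1445.
Year 1997: gap = -1.9 × (9.16 - 4.37) = -9.101%, loss ≈ 23322 × 9.101/100 ≈ 2123.
Year 1998: gap = -1.9 × (6.81 - 4.37) = -4.636%, loss ≈ 23322 × 4.636/100 ≈ 1081.
Total lost output = 1063 + 1440 + 1445 + 2123 + 1081 = 7152 billion.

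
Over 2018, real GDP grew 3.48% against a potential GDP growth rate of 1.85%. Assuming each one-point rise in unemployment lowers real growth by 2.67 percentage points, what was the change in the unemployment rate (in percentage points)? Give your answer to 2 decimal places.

-0.61 percentage points

Growth-rate Okun's law: g_Y = g_Y* - β × Δu, so Δu = (g_Y* - g_Y)/β.
Δu = (1.85 - 3.48)/2.67 = -1.63/2.67 = -0.61 percentage points.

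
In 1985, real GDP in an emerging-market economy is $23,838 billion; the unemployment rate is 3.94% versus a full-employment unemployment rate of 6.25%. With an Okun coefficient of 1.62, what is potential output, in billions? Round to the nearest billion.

$22,978 billion

Unemployment gap = 3.94 - 6.25 = -2.31 points, so output gap = -1.62 × (-2.31) = 3.7422%.
Since Y = Y* × (1 + gap/100), Y* = 23838/1.037422 ≈ 22978 billion.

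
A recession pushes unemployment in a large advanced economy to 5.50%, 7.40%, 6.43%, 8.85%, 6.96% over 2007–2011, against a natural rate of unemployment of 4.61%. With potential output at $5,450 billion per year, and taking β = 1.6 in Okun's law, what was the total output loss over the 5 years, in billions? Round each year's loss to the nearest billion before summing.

Year 2007: gap = -1.6 × (5.5 - 4.61) = -1.424%, loss ≈ 5450 × 1.424/100 ≈ 78.
Year 2008: gap = -1.6 × (7.4 - 4.61) = -4.464%, loss ≈ 5450 × 4.464/100 ≈ 243.
Year 2009: gap = -1.6 × (6.43 - 4.61) = -2.912%, loss ≈ 5450 × 2.912/100 ≈ 159.
Year 2010: gap = -1.6 × (8.85 - 4.61) = -6.784%, loss ≈ 5450 × 6.784/100 ≈ 370.
Year 2011: gap = -1.6 × (6.96 - 4.61) = -3.76%, loss ≈ 5450 × 3.76/100 ≈ 205.
Total lost output = 78 + 243 + 159 + 370 + 205 = 1055 billion.

$1,055 billion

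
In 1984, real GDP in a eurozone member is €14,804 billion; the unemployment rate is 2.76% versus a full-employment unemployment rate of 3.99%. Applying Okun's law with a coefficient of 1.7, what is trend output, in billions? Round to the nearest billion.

€14,501 billion

Unemployment gap = 2.76 - 3.99 = -1.23 points, so output gap = -1.7 × (-1.23) = 2.091%.
Since Y = Y* × (1 + gap/100), Y* = 14804/1.02091 ≈ 14501 billion.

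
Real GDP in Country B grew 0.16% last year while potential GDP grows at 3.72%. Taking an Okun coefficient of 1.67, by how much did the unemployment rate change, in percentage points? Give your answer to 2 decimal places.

Growth-rate Okun's law: g_Y = g_Y* - β × Δu, so Δu = (g_Y* - g_Y)/β.
Δu = (3.72 - 0.16)/1.67 = 3.56/1.67 = 2.13 percentage points.

2.13 percentage points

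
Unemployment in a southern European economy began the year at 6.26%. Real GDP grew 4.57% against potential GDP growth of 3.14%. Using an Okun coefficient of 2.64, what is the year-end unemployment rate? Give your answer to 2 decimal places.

5.72%

Growth-rate Okun's law: g_Y = g_Y* - β × Δu, so Δu = (g_Y* - g_Y)/β.
Δu = (3.14 - 4.57)/2.64 = -1.43/2.64 = -0.54 percentage points.
Year-end unemployment = 6.26 - 0.54 = 5.72%.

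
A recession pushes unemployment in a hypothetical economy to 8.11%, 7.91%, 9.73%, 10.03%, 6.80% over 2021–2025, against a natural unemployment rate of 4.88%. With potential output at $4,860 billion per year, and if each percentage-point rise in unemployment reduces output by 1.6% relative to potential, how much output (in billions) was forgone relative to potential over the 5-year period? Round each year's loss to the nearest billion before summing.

Year 2021: gap = -1.6 × (8.11 - 4.88) = -5.168%, loss ≈ 4860 × 5.168/100 ≈ 251.
Year 2022: gap = -1.6 × (7.91 - 4.88) = -4.848%, loss ≈ 4860 × 4.848/100 ≈ 236.
Year 2023: gap = -1.6 × (9.73 - 4.88) = -7.76%, loss ≈ 4860 × 7.76/100 ≈ 377.
Year 2024: gap = -1.6 × (10.03 - 4.88) = -8.24%, loss ≈ 4860 × 8.24/100 ≈ 400.
Year 2025: gap = -1.6 × (6.8 - 4.88) = -3.072%, loss ≈ 4860 × 3.072/100 ≈ 149.
Total lost output = 251 + 236 + 377 + 400 + 149 = 1413 billion.

$1,413 billion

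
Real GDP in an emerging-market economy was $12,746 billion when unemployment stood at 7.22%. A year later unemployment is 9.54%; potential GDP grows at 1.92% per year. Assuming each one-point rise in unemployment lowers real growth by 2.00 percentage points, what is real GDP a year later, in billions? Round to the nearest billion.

Δu = 9.54 - 7.22 = 2.32 points.
Okun's law (growth form): g_Y = g_Y* - β × Δu = 1.92 - 2.00 × (2.32) = 1.92 - 4.64 = -2.72%.
Real GDP in the next year = 12746 × (1 - 2.72/100) = 12746 × 0.9728 ≈ 12399 billion.

$12,399 billion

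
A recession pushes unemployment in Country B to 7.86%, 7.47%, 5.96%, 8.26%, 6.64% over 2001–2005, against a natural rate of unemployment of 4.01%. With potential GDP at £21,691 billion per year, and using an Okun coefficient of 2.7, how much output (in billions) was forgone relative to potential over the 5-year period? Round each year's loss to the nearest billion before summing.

Year 2001: gap = -2.7 × (7.86 - 4.01) = -10.395%, loss ≈ 21691 × 10.395/100 ≈ 2255.
Year 2002: gap = -2.7 × (7.47 - 4.01) = -9.342%, loss ≈ 21691 × 9.342/100 ≈ 2026.
Year 2003: gap = -2.7 × (5.96 - 4.01) = -5.265%, loss ≈ 21691 × 5.265/100 ≈ 1142.
Year 2004: gap = -2.7 × (8.26 - 4.01) = -11.475%, loss ≈ 21691 × 11.475/100 ≈ 2489.
Year 2005: gap = -2.7 × (6.64 - 4.01) = -7.101%, loss ≈ 21691 × 7.101/100 ≈ 1540.
Total lost output = 2255 + 2026 + 1142 + 2489 + 1540 = 9452 billion.

£9,452 billion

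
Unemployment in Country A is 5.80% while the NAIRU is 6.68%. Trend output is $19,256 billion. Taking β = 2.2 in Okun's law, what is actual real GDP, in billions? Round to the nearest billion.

$19,629 billion

Unemployment gap = 5.8 - 6.68 = -0.88 points, so the output gap is -2.2 × (-0.88) = 1.936%.
Actual GDP = 19256 × (1 + 1.936/100) = 19256 × 1.01936 ≈ 19629 billion.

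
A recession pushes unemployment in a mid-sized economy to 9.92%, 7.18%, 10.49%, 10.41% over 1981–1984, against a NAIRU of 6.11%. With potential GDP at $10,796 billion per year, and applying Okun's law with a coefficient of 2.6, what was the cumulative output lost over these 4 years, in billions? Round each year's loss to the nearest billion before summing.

$3,805 billion

Year 1981: gap = -2.6 × (9.92 - 6.11) = -9.906%, loss ≈ 10796 × 9.906/100 ≈ 1069.
Year 1982: gap = -2.6 × (7.18 - 6.11) = -2.782%, loss ≈ 10796 × 2.782/100 ≈ 300.
Year 1983: gap = -2.6 × (10.49 - 6.11) = -11.388%, loss ≈ 10796 × 11.388/100 ≈ 1229.
Year 1984: gap = -2.6 × (10.41 - 6.11) = -11.18%, loss ≈ 10796 × 11.18/100 ≈ 1207.
Total lost output = 1069 + 300 + 1229 + 1207 = 3805 billion.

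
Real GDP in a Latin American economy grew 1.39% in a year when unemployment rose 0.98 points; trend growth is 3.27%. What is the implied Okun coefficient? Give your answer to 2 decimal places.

Growth form: g_Y = g_Y* - β × Δu, so β = (g_Y* - g_Y)/Δu.
β = (3.27 - 1.39)/0.98 = 1.88/0.98 = 1.92.

β ≈ 1.92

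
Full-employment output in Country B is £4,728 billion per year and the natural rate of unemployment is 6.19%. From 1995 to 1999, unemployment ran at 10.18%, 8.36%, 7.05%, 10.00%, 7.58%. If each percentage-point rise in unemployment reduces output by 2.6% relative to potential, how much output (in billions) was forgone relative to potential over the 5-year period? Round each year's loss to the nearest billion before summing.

£1,502 billion

Year 1995: gap = -2.6 × (10.18 - 6.19) = -10.374%, loss ≈ 4728 × 10.374/100 ≈ 490.
Year 1996: gap = -2.6 × (8.36 - 6.19) = -5.642%, loss ≈ 4728 × 5.642/100 ≈ 267.
Year 1997: gap = -2.6 × (7.05 - 6.19) = -2.236%, loss ≈ 4728 × 2.236/100 ≈ 106.
Year 1998: gap = -2.6 × (10 - 6.19) = -9.906%, loss ≈ 4728 × 9.906/100 ≈ 468.
Year 1999: gap = -2.6 × (7.58 - 6.19) = -3.614%, loss ≈ 4728 × 3.614/100 ≈ 171.
Total lost output = 490 + 267 + 106 + 468 + 171 = 1502 billion.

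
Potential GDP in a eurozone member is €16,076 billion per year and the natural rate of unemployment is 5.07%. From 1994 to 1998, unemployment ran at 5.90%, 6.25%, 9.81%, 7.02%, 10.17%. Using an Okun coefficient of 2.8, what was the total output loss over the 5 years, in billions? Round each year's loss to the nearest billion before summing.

Year 1994: gap = -2.8 × (5.9 - 5.07) = -2.324%, loss ≈ 16076 × 2.324/100 ≈ 374.
Year 1995: gap = -2.8 × (6.25 - 5.07) = -3.304%, loss ≈ 16076 × 3.304/100 ≈ 531.
Year 1996: gap = -2.8 × (9.81 - 5.07) = -13.272%, loss ≈ 16076 × 13.272/100 ≈ 2134.
Year 1997: gap = -2.8 × (7.02 - 5.07) = -5.46%, loss ≈ 16076 × 5.46/100 ≈ 878.
Year 1998: gap = -2.8 × (10.17 - 5.07) = -14.28%, loss ≈ 16076 × 14.28/100 ≈ 2296.
Total lost output = 374 + 531 + 2134 + 878 + 2296 = 6213 billion.

€6,213 billion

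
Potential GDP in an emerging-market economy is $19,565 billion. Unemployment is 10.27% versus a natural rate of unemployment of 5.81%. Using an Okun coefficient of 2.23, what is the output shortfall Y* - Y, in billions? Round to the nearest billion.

Output gap = -2.23 × (10.27 - 5.81) = -2.23 × 4.46 = -9.9458%.
Actual GDP ≈ 19565 × 0.900542 ≈ 17619 billion, so the shortfall is 19565 - 17619 = 1946 billion.

$1,946 billion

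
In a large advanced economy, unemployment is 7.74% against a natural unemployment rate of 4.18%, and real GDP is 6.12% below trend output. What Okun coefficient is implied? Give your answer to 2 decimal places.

Okun's law: output gap = -β × (u - u*).
-6.12 = -β × (7.74 - 4.18) = -β × 3.56, so β = 6.12/3.56 = 1.72.

β ≈ 1.72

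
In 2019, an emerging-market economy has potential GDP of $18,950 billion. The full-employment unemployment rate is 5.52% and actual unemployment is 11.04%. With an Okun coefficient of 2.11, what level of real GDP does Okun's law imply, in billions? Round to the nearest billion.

$16,743 billion

Unemployment gap = 11.04 - 5.52 = 5.52 points, so the output gap is -2.11 × 5.52 = -11.6472%.
Actual GDP = 18950 × (1 - 11.6472/100) = 18950 × 0.883528 ≈ 16743 billion.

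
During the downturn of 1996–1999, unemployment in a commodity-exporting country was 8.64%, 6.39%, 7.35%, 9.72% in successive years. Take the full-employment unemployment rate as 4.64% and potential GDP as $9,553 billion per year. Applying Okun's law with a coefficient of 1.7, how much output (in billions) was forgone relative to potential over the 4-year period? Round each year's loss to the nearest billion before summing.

$2,199 billion

Year 1996: gap = -1.7 × (8.64 - 4.64) = -6.8%, loss ≈ 9553 × 6.8/100 ≈ 650.
Year 1997: gap = -1.7 × (6.39 - 4.64) = -2.975%, loss ≈ 9553 × 2.975/100 ≈ 284.
Year 1998: gap = -1.7 × (7.35 - 4.64) = -4.607%, loss ≈ 9553 × 4.607/100 ≈ 440.
Year 1999: gap = -1.7 × (9.72 - 4.64) = -8.636%, loss ≈ 9553 × 8.636/100 ≈ 825.
Total lost output = 650 + 284 + 440 + 825 = 2199 billion.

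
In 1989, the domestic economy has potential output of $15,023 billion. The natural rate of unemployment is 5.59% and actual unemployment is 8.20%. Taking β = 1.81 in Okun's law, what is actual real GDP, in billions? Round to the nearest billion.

Unemployment gap = 8.2 - 5.59 = 2.61 points, so the output gap is -1.81 × 2.61 = -4.7241%.
Actual GDP = 15023 × (1 - 4.7241/100) = 15023 × 0.952759 ≈ 14313 billion.

$14,313 billion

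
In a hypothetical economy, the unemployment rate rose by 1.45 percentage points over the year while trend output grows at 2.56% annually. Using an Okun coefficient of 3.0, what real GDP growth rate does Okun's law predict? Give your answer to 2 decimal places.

Growth-rate Okun's law: g_Y = g_Y* - β × Δu.
g_Y = 2.56 - 3.0 × (1.45) = 2.56 - 4.35 = -1.79%, i.e. -1.79% to 2 d.p.

-1.79%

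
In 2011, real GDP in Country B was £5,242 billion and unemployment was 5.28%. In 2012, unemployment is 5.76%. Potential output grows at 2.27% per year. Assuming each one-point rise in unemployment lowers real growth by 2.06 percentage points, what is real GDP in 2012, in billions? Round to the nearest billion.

£5,309 billion

Δu = 5.76 - 5.28 = 0.48 points.
Okun's law (growth form): g_Y = g_Y* - β × Δu = 2.27 - 2.06 × (0.48) = 2.27 - 0.9888 = 1.2812%.
Real GDP in the next year = 5242 × (1 + 1.2812/100) = 5242 × 1.012812 ≈ 5309 billion.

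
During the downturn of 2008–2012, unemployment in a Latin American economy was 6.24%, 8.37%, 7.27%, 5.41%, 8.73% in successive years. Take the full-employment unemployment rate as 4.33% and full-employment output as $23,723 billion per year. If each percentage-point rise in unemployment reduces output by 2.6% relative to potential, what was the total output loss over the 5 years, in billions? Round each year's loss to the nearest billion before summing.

$8,863 billion

Year 2008: gap = -2.6 × (6.24 - 4.33) = -4.966%, loss ≈ 23723 × 4.966/100 ≈ 1178.
Year 2009: gap = -2.6 × (8.37 - 4.33) = -10.504%, loss ≈ 23723 × 10.504/100 ≈ 2492.
Year 2010: gap = -2.6 × (7.27 - 4.33) = -7.644%, loss ≈ 23723 × 7.644/100 ≈ 1813.
Year 2011: gap = -2.6 × (5.41 - 4.33) = -2.808%, loss ≈ 23723 × 2.808/100 ≈ 666.
Year 2012: gap = -2.6 × (8.73 - 4.33) = -11.44%, loss ≈ 23723 × 11.44/100 ≈ 2714.
Total lost output = 1178 + 2492 + 1813 + 666 + 2714 = 8863 billion.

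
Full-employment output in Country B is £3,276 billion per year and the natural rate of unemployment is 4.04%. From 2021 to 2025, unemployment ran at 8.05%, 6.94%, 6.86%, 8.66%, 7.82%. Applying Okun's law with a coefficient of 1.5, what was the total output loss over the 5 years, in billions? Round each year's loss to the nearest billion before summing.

Year 2021: gap = -1.5 × (8.05 - 4.04) = -6.015%, loss ≈ 3276 × 6.015/100 ≈ 197.
Year 2022: gap = -1.5 × (6.94 - 4.04) = -4.35%, loss ≈ 3276 × 4.35/100 ≈ 143.
Year 2023: gap = -1.5 × (6.86 - 4.04) = -4.23%, loss ≈ 3276 × 4.23/100 ≈ 139.
Year 2024: gap = -1.5 × (8.66 - 4.04) = -6.93%, loss ≈ 3276 × 6.93/100 ≈ 227.
Year 2025: gap = -1.5 × (7.82 - 4.04) = -5.67%, loss ≈ 3276 × 5.67/100 ≈ 186.
Total lost output = 197 + 143 + 139 + 227 + 186 = 892 billion.

£892 billion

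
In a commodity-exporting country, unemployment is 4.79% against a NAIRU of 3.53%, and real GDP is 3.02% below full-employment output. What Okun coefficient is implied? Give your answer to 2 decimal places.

Okun's law: output gap = -β × (u - u*).
-3.02 = -β × (4.79 - 3.53) = -β × 1.26, so β = 3.02/1.26 = 2.40.

β ≈ 2.40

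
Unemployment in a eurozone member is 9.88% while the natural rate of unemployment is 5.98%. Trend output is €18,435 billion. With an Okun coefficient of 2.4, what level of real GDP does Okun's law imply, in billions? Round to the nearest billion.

€16,709 billion

Unemployment gap = 9.88 - 5.98 = 3.9 points, so the output gap is -2.4 × 3.9 = -9.36%.
Actual GDP = 18435 × (1 - 9.36/100) = 18435 × 0.9064 ≈ 16709 billion.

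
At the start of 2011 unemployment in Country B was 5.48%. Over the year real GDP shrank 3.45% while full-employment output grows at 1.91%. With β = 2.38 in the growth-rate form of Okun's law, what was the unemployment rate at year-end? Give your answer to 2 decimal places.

7.73%

Growth-rate Okun's law: g_Y = g_Y* - β × Δu, so Δu = (g_Y* - g_Y)/β.
Δu = (1.91 + 3.45)/2.38 = 5.36/2.38 = 2.25 percentage points.
Year-end unemployment = 5.48 + 2.25 = 7.73%.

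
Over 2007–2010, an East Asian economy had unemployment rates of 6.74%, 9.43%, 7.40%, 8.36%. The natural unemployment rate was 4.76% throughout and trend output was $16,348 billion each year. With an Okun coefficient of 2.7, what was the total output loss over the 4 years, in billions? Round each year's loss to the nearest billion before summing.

$5,689 billion

Year 2007: gap = -2.7 × (6.74 - 4.76) = -5.346%, loss ≈ 16348 × 5.346/100 ≈ 874.
Year 2008: gap = -2.7 × (9.43 - 4.76) = -12.609%, loss ≈ 16348 × 12.609/100 ≈ 2061.
Year 2009: gap = -2.7 × (7.4 - 4.76) = -7.128%, loss ≈ 16348 × 7.128/100 ≈ 1165.
Year 2010: gap = -2.7 × (8.36 - 4.76) = -9.72%, loss ≈ 16348 × 9.72/100 ≈ 1589.
Total lost output = 874 + 2061 + 1165 + 1589 = 5689 billion.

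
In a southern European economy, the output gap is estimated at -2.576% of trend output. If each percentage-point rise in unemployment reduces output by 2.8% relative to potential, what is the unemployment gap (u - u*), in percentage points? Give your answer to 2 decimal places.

0.92 percentage points

Okun's law: output gap = -β × (u - u*), so u - u* = -(output gap)/β.
u - u* = -(-2.576)/2.8 = 0.92 percentage points.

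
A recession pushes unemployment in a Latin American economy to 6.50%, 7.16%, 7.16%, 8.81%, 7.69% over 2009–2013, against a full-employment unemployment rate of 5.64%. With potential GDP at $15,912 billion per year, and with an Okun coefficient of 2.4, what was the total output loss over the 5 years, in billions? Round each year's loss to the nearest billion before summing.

$3,482 billion

Year 2009: gap = -2.4 × (6.5 - 5.64) = -2.064%, loss ≈ 15912 × 2.064/100 ≈ 328.
Year 2010: gap = -2.4 × (7.16 - 5.64) = -3.648%, loss ≈ 15912 × 3.648/100 ≈ 580.
Year 2011: gap = -2.4 × (7.16 - 5.64) = -3.648%, loss ≈ 15912 × 3.648/100 ≈ 580.
Year 2012: gap = -2.4 × (8.81 - 5.64) = -7.608%, loss ≈ 15912 × 7.608/100 ≈ 1211.
Year 2013: gap = -2.4 × (7.69 - 5.64) = -4.92%, loss ≈ 15912 × 4.92/100 ≈ 783.
Total lost output = 328 + 580 + 580 + 1211 + 783 = 3482 billion.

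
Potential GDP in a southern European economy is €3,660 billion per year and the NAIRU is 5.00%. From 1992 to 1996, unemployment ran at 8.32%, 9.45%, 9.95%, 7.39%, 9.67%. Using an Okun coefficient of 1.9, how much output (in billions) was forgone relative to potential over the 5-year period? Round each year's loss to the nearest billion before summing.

Year 1992: gap = -1.9 × (8.32 - 5) = -6.308%, loss ≈ 3660 × 6.308/100 ≈ 231.
Year 1993: gap = -1.9 × (9.45 - 5) = -8.455%, loss ≈ 3660 × 8.455/100 ≈ 309.
Year 1994: gap = -1.9 × (9.95 - 5) = -9.405%, loss ≈ 3660 × 9.405/100 ≈ 344.
Year 1995: gap = -1.9 × (7.39 - 5) = -4.541%, loss ≈ 3660 × 4.541/100 ≈ 166.
Year 1996: gap = -1.9 × (9.67 - 5) = -8.873%, loss ≈ 3660 × 8.873/100 ≈ 325.
Total lost output = 231 + 309 + 344 + 166 + 325 = 1375 billion.

€1,375 billion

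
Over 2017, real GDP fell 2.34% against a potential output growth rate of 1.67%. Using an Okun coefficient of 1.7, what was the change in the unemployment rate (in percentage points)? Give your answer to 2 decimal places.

2.36 percentage points

Growth-rate Okun's law: g_Y = g_Y* - β × Δu, so Δu = (g_Y* - g_Y)/β.
Δu = (1.67 + 2.34)/1.7 = 4.01/1.7 = 2.36 percentage points.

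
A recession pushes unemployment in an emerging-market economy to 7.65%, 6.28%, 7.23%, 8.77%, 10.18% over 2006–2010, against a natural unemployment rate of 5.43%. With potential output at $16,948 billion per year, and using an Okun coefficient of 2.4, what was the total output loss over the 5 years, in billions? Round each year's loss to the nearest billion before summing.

$5,272 billion

Year 2006: gap = -2.4 × (7.65 - 5.43) = -5.328%, loss ≈ 16948 × 5.328/100 ≈ 903.
Year 2007: gap = -2.4 × (6.28 - 5.43) = -2.04%, loss ≈ 16948 × 2.04/100 ≈ 346.
Year 2008: gap = -2.4 × (7.23 - 5.43) = -4.32%, loss ≈ 16948 × 4.32/100 ≈ 732.
Year 2009: gap = -2.4 × (8.77 - 5.43) = -8.016%, loss ≈ 16948 × 8.016/100 ≈ 1359.
Year 2010: gap = -2.4 × (10.18 - 5.43) = -11.4%, loss ≈ 16948 × 11.4/100 ≈ 1932.
Total lost output = 903 + 346 + 732 + 1359 + 1932 = 5272 billion.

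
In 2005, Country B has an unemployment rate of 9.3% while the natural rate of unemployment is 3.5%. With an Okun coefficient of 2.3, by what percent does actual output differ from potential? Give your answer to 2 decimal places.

-13.34%

The unemployment gap is 9.3 - 3.5 = 5.8 percentage points.
Okun's law gives an output gap of -2.3 × 5.8 = -13.34%, i.e. 13.34% below potential.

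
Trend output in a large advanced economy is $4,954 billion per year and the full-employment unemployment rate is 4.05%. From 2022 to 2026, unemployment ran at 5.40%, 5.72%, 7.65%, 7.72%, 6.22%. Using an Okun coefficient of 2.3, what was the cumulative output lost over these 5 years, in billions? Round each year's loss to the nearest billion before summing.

Year 2022: gap = -2.3 × (5.4 - 4.05) = -3.105%, loss ≈ 4954 × 3.105/100 ≈ 154.
Year 2023: gap = -2.3 × (5.72 - 4.05) = -3.841%, loss ≈ 4954 × 3.841/100 ≈ 190.
Year 2024: gap = -2.3 × (7.65 - 4.05) = -8.28%, loss ≈ 4954 × 8.28/100 ≈ 410.
Year 2025: gap = -2.3 × (7.72 - 4.05) = -8.441%, loss ≈ 4954 × 8.441/100 ≈ 418.
Year 2026: gap = -2.3 × (6.22 - 4.05) = -4.991%, loss ≈ 4954 × 4.991/100 ≈ 247.
Total lost output = 154 + 190 + 410 + 418 + 247 = 1419 billion.

$1,419 billion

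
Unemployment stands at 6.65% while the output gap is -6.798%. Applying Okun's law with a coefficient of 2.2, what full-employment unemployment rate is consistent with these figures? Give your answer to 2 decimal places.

From Okun's law, u - u* = -(output gap)/β = -(-6.798)/2.2 = 3.09 points.
So u* = 6.65 - 3.09 = 3.56%.

3.56%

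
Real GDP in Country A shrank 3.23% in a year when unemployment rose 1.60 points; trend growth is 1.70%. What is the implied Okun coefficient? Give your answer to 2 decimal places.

β ≈ 3.08

Growth form: g_Y = g_Y* - β × Δu, so β = (g_Y* - g_Y)/Δu.
β = (1.7 + 3.23)/1.60 = 4.93/1.60 = 3.08.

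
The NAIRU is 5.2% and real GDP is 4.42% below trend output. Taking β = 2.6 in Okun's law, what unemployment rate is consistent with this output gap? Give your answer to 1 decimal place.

6.9%

From Okun's law, u - u* = -(output gap)/β = -(-4.42)/2.6 = 1.7 points.
So u = 5.2 + 1.7 = 6.9%.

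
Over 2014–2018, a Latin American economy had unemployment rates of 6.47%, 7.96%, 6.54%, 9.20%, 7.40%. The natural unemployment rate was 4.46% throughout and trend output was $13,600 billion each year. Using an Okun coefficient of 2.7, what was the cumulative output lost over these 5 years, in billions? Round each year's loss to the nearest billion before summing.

Year 2014: gap = -2.7 × (6.47 - 4.46) = -5.427%, loss ≈ 13600 × 5.427/100 ≈ 738.
Year 2015: gap = -2.7 × (7.96 - 4.46) = -9.45%, loss ≈ 13600 × 9.45/100 ≈ 1285.
Year 2016: gap = -2.7 × (6.54 - 4.46) = -5.616%, loss ≈ 13600 × 5.616/100 ≈ 764.
Year 2017: gap = -2.7 × (9.2 - 4.46) = -12.798%, loss ≈ 13600 × 12.798/100 ≈ 1741.
Year 2018: gap = -2.7 × (7.4 - 4.46) = -7.938%, loss ≈ 13600 × 7.938/100 ≈ 1080.
Total lost output = 738 + 1285 + 764 + 1741 + 1080 = 5608 billion.

$5,608 billion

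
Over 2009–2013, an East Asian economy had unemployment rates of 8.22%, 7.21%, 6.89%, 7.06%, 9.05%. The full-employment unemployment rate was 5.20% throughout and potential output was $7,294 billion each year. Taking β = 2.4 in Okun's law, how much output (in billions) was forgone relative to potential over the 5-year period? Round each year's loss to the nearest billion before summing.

Year 2009: gap = -2.4 × (8.22 - 5.2) = -7.248%, loss ≈ 7294 × 7.248/100 ≈ 529.
Year 2010: gap = -2.4 × (7.21 - 5.2) = -4.824%, loss ≈ 7294 × 4.824/100 ≈ 352.
Year 2011: gap = -2.4 × (6.89 - 5.2) = -4.056%, loss ≈ 7294 × 4.056/100 ≈ 296.
Year 2012: gap = -2.4 × (7.06 - 5.2) = -4.464%, loss ≈ 7294 × 4.464/100 ≈ 326.
Year 2013: gap = -2.4 × (9.05 - 5.2) = -9.24%, loss ≈ 7294 × 9.24/100 ≈ 674.
Total lost output = 529 + 352 + 296 + 326 + 674 = 2177 billion.

$2,177 billion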